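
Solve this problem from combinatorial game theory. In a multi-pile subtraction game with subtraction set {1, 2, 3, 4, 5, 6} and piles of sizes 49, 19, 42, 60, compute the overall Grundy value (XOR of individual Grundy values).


Subtraction set: {1, 2, 3, 4, 5, 6}
For this subtraction set, G(n) = n mod 7 (period = max + 1 = 7).
Pile 1 (size 49): G(49) = 49 mod 7 = 0
Pile 2 (size 19): G(19) = 19 mod 7 = 5
Pile 3 (size 42): G(42) = 42 mod 7 = 0
Pile 4 (size 60): G(60) = 60 mod 7 = 4
Total Grundy value = XOR of all: 0 XOR 5 XOR 0 XOR 4 = 1

1


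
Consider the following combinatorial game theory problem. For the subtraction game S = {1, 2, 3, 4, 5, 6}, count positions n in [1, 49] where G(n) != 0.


Subtraction set S = {1, 2, 3, 4, 5, 6}, so G(n) = n mod 7.
G(n) = 0 when n is a multiple of 7.
Multiples of 7 in [1, 49]: 7
N-positions (nonzero Grundy) = 49 - 7 = 42

42


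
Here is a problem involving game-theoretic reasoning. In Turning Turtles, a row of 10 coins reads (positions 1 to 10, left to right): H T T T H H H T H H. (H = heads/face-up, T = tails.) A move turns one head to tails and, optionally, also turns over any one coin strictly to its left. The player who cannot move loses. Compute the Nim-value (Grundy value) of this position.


Coins: H T T T H H H T H H
Key fact: a single head at position k behaves exactly like a Nim heap of size k (turning it to T and optionally flipping a coin at j < k corresponds to moving the heap from k to j, or to 0), and heads combine as a disjunctive sum (two heads at the same place would cancel, matching j XOR j = 0). So the Nim-value is the XOR of the 1-indexed positions of the heads.
Face-up positions (1-indexed): [1, 5, 6, 7, 9, 10]
XOR 0 with 1: 0 XOR 1 = 1
XOR 1 with 5: 1 XOR 5 = 4
XOR 4 with 6: 4 XOR 6 = 2
XOR 2 with 7: 2 XOR 7 = 5
XOR 5 with 9: 5 XOR 9 = 12
XOR 12 with 10: 12 XOR 10 = 6
Nim-value = 6

6


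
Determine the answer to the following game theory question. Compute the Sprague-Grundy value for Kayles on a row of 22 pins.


Kayles: a move removes 1 or 2 adjacent pins from a contiguous row.
Removing pins from a row of k leaves two independent rows (a, b) with a + b = k - 1 (one pin) or a + b = k - 2 (two pins); an end removal gives a = 0.
By Sprague-Grundy, G(k) = mex{ G(a) XOR G(b) } over all these splits. G(0) = 0.
G(1): splits (0,0):0^0=0 -> mex({0}) = 1
G(2): splits (0,1):0^1=1 (0,0):0^0=0 -> mex({0, 1}) = 2
G(3): splits (0,2):0^2=2 (1,1):1^1=0 (0,1):0^1=1 -> mex({0, 1, 2}) = 3
G(4): splits (0,3):0^3=3 (1,2):1^2=3 (0,2):0^2=2 (1,1):1^1=0 -> mex({0, 2, 3}) = 1
G(5): splits (0,4):0^1=1 (1,3):1^3=2 (2,2):2^2=0 (0,3):0^3=3 (1,2):1^2=3 -> mex({0, 1, 2, 3}) = 4
G(6) = mex({0, 1, 2, 4}) = 3
G(7) = mex({0, 1, 3, 4, 5}) = 2
G(8) = mex({0, 2, 3, 5, 6}) = 1
G(9) = mex({0, 1, 2, 3, 6, 7}) = 4
G(10) = mex({0, 1, 3, 4, 5, 7}) = 2
G(11) = mex({0, 1, 2, 3, 4, 5}) = 6
G(12) = mex({0, 1, 2, 3, 5, 6, 7}) = 4
G(13) = mex({0, 2, 3, 4, 6, 7}) = 1
G(14) = mex({0, 1, 4, 5, 6, 7}) = 2
G(15) = mex({0, 1, 2, 3, 4, 5, 6}) = 7
G(16) = mex({0, 2, 3, 5, 6, 7}) = 1
G(17) = mex({0, 1, 2, 3, 5, 6, 7}) = 4
G(18) = mex({0, 1, 2, 4, 5, 6}) = 3
G(19) = mex({0, 1, 3, 4, 5, 7}) = 2
G(20) = mex({0, 2, 3, 4, 5, 6, 7}) = 1
G(21) = mex({0, 1, 2, 3, 5, 6, 7}) = 4
G(22) = mex({0, 1, 2, 3, 4, 5, 7}) = 6
Therefore G(22) = 6.

6


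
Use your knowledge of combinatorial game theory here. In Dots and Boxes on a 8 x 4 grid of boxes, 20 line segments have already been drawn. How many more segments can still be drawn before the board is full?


Grid: 8 x 4 boxes, i.e. 9 rows and 5 columns of dots.
Horizontal edges: (rows + 1) * cols = 9 * 4 = 36
Vertical edges: rows * (cols + 1) = 8 * 5 = 40
Total edges: 36 + 40 = 76
Edges drawn: 20
Remaining: 76 - 20 = 56

56


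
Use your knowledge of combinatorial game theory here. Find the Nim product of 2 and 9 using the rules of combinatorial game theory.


Nim multiplication is bilinear over XOR: (u XOR v) * w = (u*w) XOR (v*w).
So we split each operand into its bit components and XOR the pairwise Nim products.
2 = 2 (as XOR of powers of 2).
9 = 1 + 8 (as XOR of powers of 2).
Using the standard Nim-product table on single bits:
  2*2 = 3,   2*4 = 8,   2*8 = 12,
  4*4 = 6,   4*8 = 11,  8*8 = 13,
and  1*x = x (identity), k*l = l*k (commutative).
Pairwise Nim products:
  2 * 1 = 2
  2 * 8 = 12
XOR them: 2 XOR 12 = 14.
Result: 2 * 9 = 14 (in Nim).

14


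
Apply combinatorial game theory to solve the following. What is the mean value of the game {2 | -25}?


Game = {2 | -25}, a switch {a | b} with numbers a > b.
Its thermograph has left wall a - t and right wall b + t, which meet at t = (a - b)/2, where both equal (a + b)/2. So the mast (mean value) is at (a + b)/2.
Mean = (2 + (-25))/2 = -23/2 = -23/2

-23/2


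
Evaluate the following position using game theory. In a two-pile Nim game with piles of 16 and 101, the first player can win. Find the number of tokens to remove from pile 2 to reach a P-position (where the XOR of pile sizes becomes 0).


Piles: 16 and 101
Current XOR: 16 XOR 101 = 117 (non-zero, so this is an N-position).
To make the XOR zero, we need to find a move that balances the piles.
For pile 2 (size 101): target = 101 XOR 117 = 16
We reduce pile 2 from 101 to 16.
Tokens removed: 101 - 16 = 85
Verification: 16 XOR 16 = 0

85


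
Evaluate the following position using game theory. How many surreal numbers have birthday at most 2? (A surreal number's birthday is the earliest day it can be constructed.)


Day 0: {|} = 0 is born. Count = 1.
Day n: the number of surreal numbers born by day n is 2^(n+1) - 1.
By day 0: 2^1 - 1 = 1
By day 1: 2^2 - 1 = 3
By day 2: 2^3 - 1 = 7
By day 2: 7 surreal numbers.

7


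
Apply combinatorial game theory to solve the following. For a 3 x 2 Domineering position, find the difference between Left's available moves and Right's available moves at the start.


Board is 3 x 2 (rows x cols).
Left (vertical) placements: (rows-1) * cols = 2 * 2 = 4
Right (horizontal) placements: rows * (cols-1) = 3 * 1 = 3
Advantage = Left - Right = 4 - 3 = 1

1


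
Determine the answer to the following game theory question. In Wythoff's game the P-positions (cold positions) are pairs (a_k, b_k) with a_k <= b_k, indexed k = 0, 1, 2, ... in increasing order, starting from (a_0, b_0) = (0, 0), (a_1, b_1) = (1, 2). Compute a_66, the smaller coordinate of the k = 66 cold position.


By Wythoff's theorem, a_k = floor(k * phi) and b_k = floor(k * phi^2) = a_k + k, where phi = (1 + sqrt(5))/2 is the golden ratio.
phi = (1 + sqrt(5))/2 = 1.618034
k = 66
k * phi = 66 * 1.618034 = 106.790243
a_66 = floor(k * phi) = 106

106


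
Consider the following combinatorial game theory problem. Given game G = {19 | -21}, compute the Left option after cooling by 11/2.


Original game: {19 | -21} (a switch {a | b} with a > b).
Cooling by t (for t below the temperature (a - b)/2 = 20) taxes each move by t: {a | b} cooled by t is {a - t | b + t}.
Cooling amount: t = 11/2
Cooled Left option: 19 - 11/2 = 27/2
Cooled Right option: -21 + 11/2 = -31/2
Cooled game: {27/2 | -31/2}
Left option = 27/2

27/2


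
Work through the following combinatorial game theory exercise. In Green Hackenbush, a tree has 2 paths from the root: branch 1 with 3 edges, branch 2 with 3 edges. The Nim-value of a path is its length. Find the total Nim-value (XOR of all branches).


The tree has 2 branches from the ground vertex.
In Green Hackenbush, the Nim-value of a simple path of length k is k.
Branch 1: length 3, Nim-value = 3
Branch 2: length 3, Nim-value = 3
Total Nim-value = XOR of all branch values:
0 XOR 3 = 3
3 XOR 3 = 0
Nim-value of the tree = 0

0


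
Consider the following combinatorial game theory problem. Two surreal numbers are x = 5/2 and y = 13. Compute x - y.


x = 5/2, y = 13
Converting to common denominator: 2
x = 5/2, y = 26/2
x - y = 5/2 - 13 = -21/2

-21/2


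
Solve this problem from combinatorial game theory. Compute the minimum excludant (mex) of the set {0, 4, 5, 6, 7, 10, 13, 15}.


Set = {0, 4, 5, 6, 7, 10, 13, 15}
0 is in the set.
1 is NOT in the set. This is the mex.
mex = 1

1


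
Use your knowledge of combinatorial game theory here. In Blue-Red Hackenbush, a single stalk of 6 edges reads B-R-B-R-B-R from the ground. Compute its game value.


Edges (from ground): B-R-B-R-B-R
By Berlekamp's sign-expansion rule, a Blue-Red Hackenbush stalk has the value of the surreal number whose sign sequence is the edge sequence with B -> + and R -> -.
Sign sequence: +-+-+-
Trace the sign expansion in the surreal number tree, starting from 0:
Edge 1: B (sign +) -> bounds (0, +inf), value = 1
Edge 2: R (sign -) -> bounds (0, 1), value = 1/2
Edge 3: B (sign +) -> bounds (1/2, 1), value = 3/4
Edge 4: R (sign -) -> bounds (1/2, 3/4), value = 5/8
Edge 5: B (sign +) -> bounds (5/8, 3/4), value = 11/16
Edge 6: R (sign -) -> bounds (5/8, 11/16), value = 21/32
Game value = 21/32

21/32


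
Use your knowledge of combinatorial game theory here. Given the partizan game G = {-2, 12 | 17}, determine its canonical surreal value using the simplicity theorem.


Left options: {-2, 12}, max = 12
Right options: {17}, min = 17
All options are numbers and max(Left) < min(Right), so by the simplicity theorem the value is the simplest (earliest-born) number strictly between 12 and 17.
Integers 13 through 16 all lie strictly between 12 and 17.
Among integers, the simplest (lowest birthday = smallest |n|; 0 is born on day 0, +-n on day n) is 13.
No non-integer in the interval can be simpler: if x is a non-integer in the interval, then floor(x) or ceil(x) also lies in the interval (the interval contains an integer), and both are proper prefixes of x's sign expansion, i.e. born earlier. So the game value is 13.
Game value = 13

13


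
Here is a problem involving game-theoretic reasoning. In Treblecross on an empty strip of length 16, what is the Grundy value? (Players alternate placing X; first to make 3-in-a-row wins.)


Treblecross: place X on empty cells; 3-in-a-row wins.
Playing within two cells of an existing X lets the opponent win at once, so sensible play treats the cells i-2..i+2 around each X as dead. The player left with no safe cell loses, so this is a normal-play take-away game on strips of safe cells.
Placing X at cell i (0-indexed) of a strip of k safe cells leaves independent strips of sizes max(0, i-2) and max(0, k-i-3). Hence G(k) = mex{ G(max(0,i-2)) XOR G(max(0,k-i-3)) : 0 <= i < k }, with G(0) = 0.
G(1): splits (0,0):0^0=0 -> mex({0}) = 1
G(2): splits (0,0):0^0=0 -> mex({0}) = 1
G(3): splits (0,0):0^0=0 -> mex({0}) = 1
G(4): splits (0,1):0^1=1 (0,0):0^0=0 -> mex({0, 1}) = 2
G(5): splits (0,2):0^1=1 (0,1):0^1=1 (0,0):0^0=0 -> mex({0, 1}) = 2
G(6) = mex({1}) = 0
G(7) = mex({0, 1, 2}) = 3
G(8) = mex({0, 1, 2}) = 3
G(9) = mex({0, 2}) = 1
G(10) = mex({0, 2, 3}) = 1
G(11) = mex({0, 3}) = 1
G(12) = mex({1, 3}) = 0
G(13) = mex({0, 1, 2, 3}) = 4
G(14) = mex({0, 1, 2}) = 3
G(15) = mex({0, 1, 2}) = 3
G(16) = mex({0, 1, 2, 4}) = 3
Therefore G(16) = 3.

3


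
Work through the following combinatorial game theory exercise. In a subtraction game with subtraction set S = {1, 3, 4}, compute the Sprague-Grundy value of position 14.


The subtraction set is S = {1, 3, 4}.
G(k) = mex{ G(k - s) : s in S, s <= k }. We compute iteratively: G(0) = 0.
G(1) = mex({0}) = 1
G(2) = mex({1}) = 0
G(3) = mex({0}) = 1
G(4) = mex({0, 1}) = 2
G(5) = mex({0, 1, 2}) = 3
G(6) = mex({0, 1, 3}) = 2
G(7) = mex({1, 2}) = 0
G(8) = mex({0, 2, 3}) = 1
G(9) = mex({1, 2, 3}) = 0
G(10) = mex({0, 2}) = 1
Observe that G(7)..G(10) = 0, 1, 0, 1 repeats G(0)..G(3) = 0, 1, 0, 1.
For k >= max(S) = 4, G(k) is determined by the previous 4 values G(k-4)..G(k-1); a window of 4 consecutive values has recurred shifted by 7, so by induction G(k + 7) = G(k) for all k >= 0: the sequence is periodic from the start with period 7.
One period: G(0..6) = 0, 1, 0, 1, 2, 3, 2.
14 mod 7 = 0, so G(14) = G(0) = 0.

0


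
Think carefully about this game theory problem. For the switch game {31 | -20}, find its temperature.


The game is {31 | -20}, a switch {a | b} with numbers a > b.
Cooling {a | b} by t gives {a - t | b + t}, which stops being hot when a - t = b + t, i.e. at t = (a - b)/2. So the temperature of a switch is (a - b)/2.
Temperature = (Left option - Right option) / 2
= (31 - (-20)) / 2
= 51 / 2
= 51/2

51/2


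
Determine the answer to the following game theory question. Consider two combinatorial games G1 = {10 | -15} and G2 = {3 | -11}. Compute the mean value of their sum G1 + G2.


G1 = {10 | -15}, G2 = {3 | -11}
Each is a switch {a | b} with numbers a > b; its mean value is (a + b)/2, and mean value is additive over game sums: m(G1 + G2) = m(G1) + m(G2).
Mean of G1 = (10 + (-15))/2 = -5/2 = -5/2
Mean of G2 = (3 + (-11))/2 = -8/2 = -4
Mean of G1 + G2 = -5/2 + -4 = -13/2

-13/2


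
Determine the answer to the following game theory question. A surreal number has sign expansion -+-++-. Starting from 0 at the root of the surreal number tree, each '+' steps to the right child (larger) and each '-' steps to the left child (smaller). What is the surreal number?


Sign expansion: -+-++-
Rule: track bounds (lo, hi), initially (-inf, +inf). On '+', the current value becomes lo and we move to the simplest number in (value, hi): value + 1 if hi = +inf, otherwise the midpoint (value + hi)/2. On '-', the current value becomes hi and we move to value - 1 if lo = -inf, otherwise the midpoint (lo + value)/2.
Start at 0.
Step 1: sign = -, move left. Bounds: (-inf, 0). Value = -1
Step 2: sign = +, move right. Bounds: (-1, 0). Value = -1/2
Step 3: sign = -, move left. Bounds: (-1, -1/2). Value = -3/4
Step 4: sign = +, move right. Bounds: (-3/4, -1/2). Value = -5/8
Step 5: sign = +, move right. Bounds: (-5/8, -1/2). Value = -9/16
Step 6: sign = -, move left. Bounds: (-5/8, -9/16). Value = -19/32
The surreal number with sign expansion -+-++- is -19/32.

-19/32


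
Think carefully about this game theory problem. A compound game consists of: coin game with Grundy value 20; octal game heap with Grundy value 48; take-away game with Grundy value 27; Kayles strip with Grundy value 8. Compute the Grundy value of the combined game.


By the Sprague-Grundy theorem, the Grundy value of a sum of games is the XOR of individual Grundy values.
coin game: Grundy value = 20. Running XOR: 0 XOR 20 = 20
octal game heap: Grundy value = 48. Running XOR: 20 XOR 48 = 36
take-away game: Grundy value = 27. Running XOR: 36 XOR 27 = 63
Kayles strip: Grundy value = 8. Running XOR: 63 XOR 8 = 55
The combined Grundy value is 55.

55


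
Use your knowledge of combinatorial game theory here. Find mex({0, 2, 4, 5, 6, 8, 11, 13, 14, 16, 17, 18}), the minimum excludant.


Set = {0, 2, 4, 5, 6, 8, 11, 13, 14, 16, 17, 18}
0 is in the set.
1 is NOT in the set. This is the mex.
mex = 1

1


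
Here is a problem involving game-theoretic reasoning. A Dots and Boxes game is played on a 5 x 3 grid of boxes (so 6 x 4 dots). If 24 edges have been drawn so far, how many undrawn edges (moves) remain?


Grid: 5 x 3 boxes, i.e. 6 rows and 4 columns of dots.
Horizontal edges: (rows + 1) * cols = 6 * 3 = 18
Vertical edges: rows * (cols + 1) = 5 * 4 = 20
Total edges: 18 + 20 = 38
Edges drawn: 24
Remaining: 38 - 24 = 14

14


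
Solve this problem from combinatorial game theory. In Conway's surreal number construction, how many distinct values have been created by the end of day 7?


Day 0: {|} = 0 is born. Count = 1.
Day n: the number of surreal numbers born by day n is 2^(n+1) - 1.
By day 0: 2^1 - 1 = 1
By day 1: 2^2 - 1 = 3
By day 2: 2^3 - 1 = 7
By day 3: 2^4 - 1 = 15
By day 4: 2^5 - 1 = 31
By day 5: 2^6 - 1 = 63
By day 6: 2^7 - 1 = 127
By day 7: 2^8 - 1 = 255
By day 7: 255 surreal numbers.

255


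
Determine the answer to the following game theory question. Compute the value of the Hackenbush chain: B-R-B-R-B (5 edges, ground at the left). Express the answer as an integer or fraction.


Edges (from ground): B-R-B-R-B
By Berlekamp's sign-expansion rule, a Blue-Red Hackenbush stalk has the value of the surreal number whose sign sequence is the edge sequence with B -> + and R -> -.
Sign sequence: +-+-+
Trace the sign expansion in the surreal number tree, starting from 0:
Edge 1: B (sign +) -> bounds (0, +inf), value = 1
Edge 2: R (sign -) -> bounds (0, 1), value = 1/2
Edge 3: B (sign +) -> bounds (1/2, 1), value = 3/4
Edge 4: R (sign -) -> bounds (1/2, 3/4), value = 5/8
Edge 5: B (sign +) -> bounds (5/8, 3/4), value = 11/16
Game value = 11/16

11/16


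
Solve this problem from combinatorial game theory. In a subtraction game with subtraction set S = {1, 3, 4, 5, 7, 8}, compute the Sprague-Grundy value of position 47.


The subtraction set is S = {1, 3, 4, 5, 7, 8}.
G(k) = mex{ G(k - s) : s in S, s <= k }. We compute iteratively: G(0) = 0.
G(1) = mex({0}) = 1
G(2) = mex({1}) = 0
G(3) = mex({0}) = 1
G(4) = mex({0, 1}) = 2
G(5) = mex({0, 1, 2}) = 3
G(6) = mex({0, 1, 3}) = 2
G(7) = mex({0, 1, 2}) = 3
G(8) = mex({0, 1, 2, 3}) = 4
G(9) = mex({0, 1, 2, 3, 4}) = 5
G(10) = mex({0, 1, 2, 3, 5}) = 4
G(11) = mex({1, 2, 3, 4}) = 0
G(12) = mex({0, 2, 3, 4, 5}) = 1
G(13) = mex({1, 2, 3, 4, 5}) = 0
G(14) = mex({0, 2, 3, 4, 5}) = 1
G(15) = mex({0, 1, 3, 4}) = 2
G(16) = mex({0, 1, 2, 4, 5}) = 3
G(17) = mex({0, 1, 3, 4, 5}) = 2
G(18) = mex({0, 1, 2, 4}) = 3
Observe that G(11)..G(18) = 0, 1, 0, 1, 2, 3, 2, 3 repeats G(0)..G(7) = 0, 1, 0, 1, 2, 3, 2, 3.
For k >= max(S) = 8, G(k) is determined by the previous 8 values G(k-8)..G(k-1); a window of 8 consecutive values has recurred shifted by 11, so by induction G(k + 11) = G(k) for all k >= 0: the sequence is periodic from the start with period 11.
One period: G(0..10) = 0, 1, 0, 1, 2, 3, 2, 3, 4, 5, 4.
47 mod 11 = 3, so G(47) = G(3) = 1.

1


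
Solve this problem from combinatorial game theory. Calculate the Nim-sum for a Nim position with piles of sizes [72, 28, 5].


We need the XOR (exclusive or) of all pile sizes.
After XOR-ing pile 1 (size 72): 0 XOR 72 = 72
After XOR-ing pile 2 (size 28): 72 XOR 28 = 84
After XOR-ing pile 3 (size 5): 84 XOR 5 = 81
The Nim-value of this position is 81.

81


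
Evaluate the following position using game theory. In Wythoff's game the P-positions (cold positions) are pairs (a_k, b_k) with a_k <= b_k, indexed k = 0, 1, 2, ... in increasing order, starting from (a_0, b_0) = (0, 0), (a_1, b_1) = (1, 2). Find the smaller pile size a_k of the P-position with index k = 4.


By Wythoff's theorem, a_k = floor(k * phi) and b_k = floor(k * phi^2) = a_k + k, where phi = (1 + sqrt(5))/2 is the golden ratio.
phi = (1 + sqrt(5))/2 = 1.618034
k = 4
k * phi = 4 * 1.618034 = 6.472136
a_4 = floor(k * phi) = 6

6


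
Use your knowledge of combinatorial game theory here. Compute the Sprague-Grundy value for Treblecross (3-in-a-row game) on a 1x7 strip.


Treblecross: place X on empty cells; 3-in-a-row wins.
Playing within two cells of an existing X lets the opponent win at once, so sensible play treats the cells i-2..i+2 around each X as dead. The player left with no safe cell loses, so this is a normal-play take-away game on strips of safe cells.
Placing X at cell i (0-indexed) of a strip of k safe cells leaves independent strips of sizes max(0, i-2) and max(0, k-i-3). Hence G(k) = mex{ G(max(0,i-2)) XOR G(max(0,k-i-3)) : 0 <= i < k }, with G(0) = 0.
G(1): splits (0,0):0^0=0 -> mex({0}) = 1
G(2): splits (0,0):0^0=0 -> mex({0}) = 1
G(3): splits (0,0):0^0=0 -> mex({0}) = 1
G(4): splits (0,1):0^1=1 (0,0):0^0=0 -> mex({0, 1}) = 2
G(5): splits (0,2):0^1=1 (0,1):0^1=1 (0,0):0^0=0 -> mex({0, 1}) = 2
G(6) = mex({1}) = 0
G(7) = mex({0, 1, 2}) = 3
Therefore G(7) = 3.

3


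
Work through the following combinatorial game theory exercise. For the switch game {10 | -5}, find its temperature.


The game is {10 | -5}, a switch {a | b} with numbers a > b.
Cooling {a | b} by t gives {a - t | b + t}, which stops being hot when a - t = b + t, i.e. at t = (a - b)/2. So the temperature of a switch is (a - b)/2.
Temperature = (Left option - Right option) / 2
= (10 - (-5)) / 2
= 15 / 2
= 15/2

15/2


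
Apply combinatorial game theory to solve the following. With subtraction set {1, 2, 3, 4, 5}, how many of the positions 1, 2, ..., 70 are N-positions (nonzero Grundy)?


Subtraction set S = {1, 2, 3, 4, 5}, so G(n) = n mod 6.
G(n) = 0 when n is a multiple of 6.
Multiples of 6 in [1, 70]: 11
N-positions (nonzero Grundy) = 70 - 11 = 59

59


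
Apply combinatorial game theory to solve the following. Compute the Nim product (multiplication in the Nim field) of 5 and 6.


Nim multiplication is bilinear over XOR: (u XOR v) * w = (u*w) XOR (v*w).
So we split each operand into its bit components and XOR the pairwise Nim products.
5 = 1 + 4 (as XOR of powers of 2).
6 = 2 + 4 (as XOR of powers of 2).
Using the standard Nim-product table on single bits:
  2*2 = 3,   2*4 = 8,   2*8 = 12,
  4*4 = 6,   4*8 = 11,  8*8 = 13,
and  1*x = x (identity), k*l = l*k (commutative).
Pairwise Nim products:
  1 * 2 = 2
  1 * 4 = 4
  4 * 2 = 8
  4 * 4 = 6
XOR them: 2 XOR 4 XOR 8 XOR 6 = 8.
Result: 5 * 6 = 8 (in Nim).

8


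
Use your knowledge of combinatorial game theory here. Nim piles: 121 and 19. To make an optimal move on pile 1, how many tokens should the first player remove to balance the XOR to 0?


Piles: 121 and 19
Current XOR: 121 XOR 19 = 106 (non-zero, so this is an N-position).
To make the XOR zero, we need to find a move that balances the piles.
For pile 1 (size 121): target = 121 XOR 106 = 19
We reduce pile 1 from 121 to 19.
Tokens removed: 121 - 19 = 102
Verification: 19 XOR 19 = 0

102


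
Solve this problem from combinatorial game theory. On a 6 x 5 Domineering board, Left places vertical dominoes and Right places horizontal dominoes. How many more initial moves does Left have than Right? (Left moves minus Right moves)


Board is 6 x 5 (rows x cols).
Left (vertical) placements: (rows-1) * cols = 5 * 5 = 25
Right (horizontal) placements: rows * (cols-1) = 6 * 4 = 24
Advantage = Left - Right = 25 - 24 = 1

1


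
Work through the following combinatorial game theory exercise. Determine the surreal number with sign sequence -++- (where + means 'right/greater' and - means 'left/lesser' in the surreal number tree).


Sign expansion: -++-
Rule: track bounds (lo, hi), initially (-inf, +inf). On '+', the current value becomes lo and we move to the simplest number in (value, hi): value + 1 if hi = +inf, otherwise the midpoint (value + hi)/2. On '-', the current value becomes hi and we move to value - 1 if lo = -inf, otherwise the midpoint (lo + value)/2.
Start at 0.
Step 1: sign = -, move left. Bounds: (-inf, 0). Value = -1
Step 2: sign = +, move right. Bounds: (-1, 0). Value = -1/2
Step 3: sign = +, move right. Bounds: (-1/2, 0). Value = -1/4
Step 4: sign = -, move left. Bounds: (-1/2, -1/4). Value = -3/8
The surreal number with sign expansion -++- is -3/8.

-3/8


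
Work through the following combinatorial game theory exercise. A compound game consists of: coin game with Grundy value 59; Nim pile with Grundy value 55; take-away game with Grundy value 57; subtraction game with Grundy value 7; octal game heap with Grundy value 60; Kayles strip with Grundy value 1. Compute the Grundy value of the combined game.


By the Sprague-Grundy theorem, the Grundy value of a sum of games is the XOR of individual Grundy values.
coin game: Grundy value = 59. Running XOR: 0 XOR 59 = 59
Nim pile: Grundy value = 55. Running XOR: 59 XOR 55 = 12
take-away game: Grundy value = 57. Running XOR: 12 XOR 57 = 53
subtraction game: Grundy value = 7. Running XOR: 53 XOR 7 = 50
octal game heap: Grundy value = 60. Running XOR: 50 XOR 60 = 14
Kayles strip: Grundy value = 1. Running XOR: 14 XOR 1 = 15
The combined Grundy value is 15.

15


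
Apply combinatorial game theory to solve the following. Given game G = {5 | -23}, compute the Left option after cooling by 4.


Original game: {5 | -23} (a switch {a | b} with a > b).
Cooling by t (for t below the temperature (a - b)/2 = 14) taxes each move by t: {a | b} cooled by t is {a - t | b + t}.
Cooling amount: t = 4
Cooled Left option: 5 - 4 = 1
Cooled Right option: -23 + 4 = -19
Cooled game: {1 | -19}
Left option = 1

1


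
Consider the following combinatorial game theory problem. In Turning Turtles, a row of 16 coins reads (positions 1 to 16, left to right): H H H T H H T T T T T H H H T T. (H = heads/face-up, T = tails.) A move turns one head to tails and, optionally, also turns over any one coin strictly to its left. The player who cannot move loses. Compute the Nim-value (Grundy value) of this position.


Coins: H H H T H H T T T T T H H H T T
Key fact: a single head at position k behaves exactly like a Nim heap of size k (turning it to T and optionally flipping a coin at j < k corresponds to moving the heap from k to j, or to 0), and heads combine as a disjunctive sum (two heads at the same place would cancel, matching j XOR j = 0). So the Nim-value is the XOR of the 1-indexed positions of the heads.
Face-up positions (1-indexed): [1, 2, 3, 5, 6, 12, 13, 14]
XOR 0 with 1: 0 XOR 1 = 1
XOR 1 with 2: 1 XOR 2 = 3
XOR 3 with 3: 3 XOR 3 = 0
XOR 0 with 5: 0 XOR 5 = 5
XOR 5 with 6: 5 XOR 6 = 3
XOR 3 with 12: 3 XOR 12 = 15
XOR 15 with 13: 15 XOR 13 = 2
XOR 2 with 14: 2 XOR 14 = 12
Nim-value = 12

12


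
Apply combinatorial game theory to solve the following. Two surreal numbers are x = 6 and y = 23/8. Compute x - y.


x = 6, y = 23/8
Converting to common denominator: 8
x = 48/8, y = 23/8
x - y = 6 - 23/8 = 25/8

25/8


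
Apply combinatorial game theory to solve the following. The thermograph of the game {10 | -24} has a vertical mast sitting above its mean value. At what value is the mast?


Game = {10 | -24}, a switch {a | b} with numbers a > b.
Its thermograph has left wall a - t and right wall b + t, which meet at t = (a - b)/2, where both equal (a + b)/2. So the mast (mean value) is at (a + b)/2.
Mean = (10 + (-24))/2 = -14/2 = -7

-7


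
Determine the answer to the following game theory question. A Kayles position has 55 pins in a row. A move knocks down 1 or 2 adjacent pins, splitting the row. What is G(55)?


Kayles: a move removes 1 or 2 adjacent pins from a contiguous row.
Removing pins from a row of k leaves two independent rows (a, b) with a + b = k - 1 (one pin) or a + b = k - 2 (two pins); an end removal gives a = 0.
By Sprague-Grundy, G(k) = mex{ G(a) XOR G(b) } over all these splits. G(0) = 0.
G(1): splits (0,0):0^0=0 -> mex({0}) = 1
G(2): splits (0,1):0^1=1 (0,0):0^0=0 -> mex({0, 1}) = 2
G(3): splits (0,2):0^2=2 (1,1):1^1=0 (0,1):0^1=1 -> mex({0, 1, 2}) = 3
G(4): splits (0,3):0^3=3 (1,2):1^2=3 (0,2):0^2=2 (1,1):1^1=0 -> mex({0, 2, 3}) = 1
G(5): splits (0,4):0^1=1 (1,3):1^3=2 (2,2):2^2=0 (0,3):0^3=3 (1,2):1^2=3 -> mex({0, 1, 2, 3}) = 4
G(6) = mex({0, 1, 2, 4}) = 3
G(7) = mex({0, 1, 3, 4, 5}) = 2
G(8) = mex({0, 2, 3, 5, 6}) = 1
G(9) = mex({0, 1, 2, 3, 6, 7}) = 4
G(10) = mex({0, 1, 3, 4, 5, 7}) = 2
G(11) = mex({0, 1, 2, 3, 4, 5}) = 6
G(12) = mex({0, 1, 2, 3, 5, 6, 7}) = 4
G(13) = mex({0, 2, 3, 4, 6, 7}) = 1
G(14) = mex({0, 1, 4, 5, 6, 7}) = 2
G(15) = mex({0, 1, 2, 3, 4, 5, 6}) = 7
G(16) = mex({0, 2, 3, 5, 6, 7}) = 1
G(17) = mex({0, 1, 2, 3, 5, 6, 7}) = 4
G(18) = mex({0, 1, 2, 4, 5, 6}) = 3
G(19) = mex({0, 1, 3, 4, 5, 7}) = 2
G(20) = mex({0, 2, 3, 4, 5, 6, 7}) = 1
G(21) = mex({0, 1, 2, 3, 5, 6, 7}) = 4
G(22) = mex({0, 1, 2, 3, 4, 5, 7}) = 6
G(23) = mex({0, 1, 2, 3, 4, 5, 6}) = 7
G(24) = mex({0, 1, 2, 3, 5, 6, 7}) = 4
G(25) = mex({0, 2, 3, 4, 6, 7}) = 1
G(26) = mex({0, 1, 3, 4, 5, 6, 7}) = 2
G(27) = mex({0, 1, 2, 3, 4, 5, 6, 7}) = 8
G(28) = mex({0, 1, 2, 3, 4, 6, 7, 8}) = 5
G(29) = mex({0, 1, 2, 3, 5, 6, 7, 8, 9}) = 4
G(30) = mex({0, 1, 2, 3, 4, 5, 6, 9, 10}) = 7
G(31) = mex({0, 1, 3, 4, 5, 7, 10, 11}) = 2
G(32) = mex({0, 2, 3, 4, 5, 6, 7, 9, 11}) = 1
G(33) = mex({0, 1, 2, 3, 4, 5, 6, 7, 9, 12}) = 8
G(34) = mex({0, 1, 2, 3, 4, 5, 7, 8, 11, 12}) = 6
G(35) = mex({0, 1, 2, 3, 4, 5, 6, 8, 9, 10, 11}) = 7
G(36) = mex({0, 1, 2, 3, 5, 6, 7, 9, 10}) = 4
G(37) = mex({0, 2, 3, 4, 6, 7, 9, 10, 11, 12}) = 1
G(38) = mex({0, 1, 3, 4, 5, 6, 7, 9, 10, 11, 12}) = 2
G(39) = mex({0, 1, 2, 4, 5, 6, 7, 9, 10, 12, 14}) = 3
G(40) = mex({0, 2, 3, 4, 6, 7, 11, 12, 14}) = 1
G(41) = mex({0, 1, 2, 3, 5, 6, 7, 9, 10, 11, 12}) = 4
G(42) = mex({0, 1, 2, 3, 4, 5, 6, 9, 10}) = 7
G(43) = mex({0, 1, 3, 4, 5, 7, 9, 10, 12, 15}) = 2
G(44) = mex({0, 2, 3, 4, 5, 6, 7, 9, 10, 12, 15}) = 1
G(45) = mex({0, 1, 2, 3, 4, 5, 6, 7, 9, 10, 12, 14}) = 8
G(46) = mex({0, 1, 3, 4, 5, 7, 8, 11, 12, 14}) = 2
G(47) = mex({0, 1, 2, 3, 4, 5, 6, 8, 9, 10, 11, 12}) = 7
G(48) = mex({0, 1, 2, 3, 5, 6, 7, 9, 10}) = 4
G(49) = mex({0, 2, 3, 4, 6, 7, 9, 10, 11, 12, 15}) = 1
G(50) = mex({0, 1, 4, 5, 6, 7, 9, 11, 12, 14, 15}) = 2
G(51) = mex({0, 1, 2, 3, 4, 5, 6, 7, 9, 12, 14, 15}) = 8
G(52) = mex({0, 2, 3, 4, 5, 6, 7, 8, 11, 12, 15}) = 1
G(53) = mex({0, 1, 2, 3, 5, 6, 7, 8, 9, 10, 11, 12}) = 4
G(54) = mex({0, 1, 2, 3, 4, 5, 6, 9, 10}) = 7
G(55) = mex({0, 1, 3, 4, 5, 7, 9, 10, 11, 12}) = 2
Therefore G(55) = 2.

2


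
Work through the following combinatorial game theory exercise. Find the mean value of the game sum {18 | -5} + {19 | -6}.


G1 = {18 | -5}, G2 = {19 | -6}
Each is a switch {a | b} with numbers a > b; its mean value is (a + b)/2, and mean value is additive over game sums: m(G1 + G2) = m(G1) + m(G2).
Mean of G1 = (18 + (-5))/2 = 13/2 = 13/2
Mean of G2 = (19 + (-6))/2 = 13/2 = 13/2
Mean of G1 + G2 = 13/2 + 13/2 = 13

13


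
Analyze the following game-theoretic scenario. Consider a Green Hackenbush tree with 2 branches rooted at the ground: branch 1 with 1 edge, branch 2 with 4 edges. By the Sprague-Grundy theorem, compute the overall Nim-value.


The tree has 2 branches from the ground vertex.
In Green Hackenbush, the Nim-value of a simple path of length k is k.
Branch 1: length 1, Nim-value = 1
Branch 2: length 4, Nim-value = 4
Total Nim-value = XOR of all branch values:
0 XOR 1 = 1
1 XOR 4 = 5
Nim-value of the tree = 5

5


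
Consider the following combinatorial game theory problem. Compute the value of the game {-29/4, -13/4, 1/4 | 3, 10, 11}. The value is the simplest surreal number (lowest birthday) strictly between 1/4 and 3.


Left options: {-29/4, -13/4, 1/4}, max = 1/4
Right options: {3, 10, 11}, min = 3
All options are numbers and max(Left) < min(Right), so by the simplicity theorem the value is the simplest (earliest-born) number strictly between 1/4 and 3.
Integers 1 through 2 all lie strictly between 1/4 and 3.
Among integers, the simplest (lowest birthday = smallest |n|; 0 is born on day 0, +-n on day n) is 1.
No non-integer in the interval can be simpler: if x is a non-integer in the interval, then floor(x) or ceil(x) also lies in the interval (the interval contains an integer), and both are proper prefixes of x's sign expansion, i.e. born earlier. So the game value is 1.
Game value = 1

1


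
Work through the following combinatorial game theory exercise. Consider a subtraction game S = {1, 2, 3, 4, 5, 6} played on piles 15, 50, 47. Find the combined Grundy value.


Subtraction set: {1, 2, 3, 4, 5, 6}
For this subtraction set, G(n) = n mod 7 (period = max + 1 = 7).
Pile 1 (size 15): G(15) = 15 mod 7 = 1
Pile 2 (size 50): G(50) = 50 mod 7 = 1
Pile 3 (size 47): G(47) = 47 mod 7 = 5
Total Grundy value = XOR of all: 1 XOR 1 XOR 5 = 5

5


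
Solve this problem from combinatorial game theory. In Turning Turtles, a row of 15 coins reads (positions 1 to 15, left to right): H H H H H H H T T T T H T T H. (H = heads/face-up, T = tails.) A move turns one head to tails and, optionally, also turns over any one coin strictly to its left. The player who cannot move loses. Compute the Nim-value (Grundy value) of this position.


Coins: H H H H H H H T T T T H T T H
Key fact: a single head at position k behaves exactly like a Nim heap of size k (turning it to T and optionally flipping a coin at j < k corresponds to moving the heap from k to j, or to 0), and heads combine as a disjunctive sum (two heads at the same place would cancel, matching j XOR j = 0). So the Nim-value is the XOR of the 1-indexed positions of the heads.
Face-up positions (1-indexed): [1, 2, 3, 4, 5, 6, 7, 12, 15]
XOR 0 with 1: 0 XOR 1 = 1
XOR 1 with 2: 1 XOR 2 = 3
XOR 3 with 3: 3 XOR 3 = 0
XOR 0 with 4: 0 XOR 4 = 4
XOR 4 with 5: 4 XOR 5 = 1
XOR 1 with 6: 1 XOR 6 = 7
XOR 7 with 7: 7 XOR 7 = 0
XOR 0 with 12: 0 XOR 12 = 12
XOR 12 with 15: 12 XOR 15 = 3
Nim-value = 3

3


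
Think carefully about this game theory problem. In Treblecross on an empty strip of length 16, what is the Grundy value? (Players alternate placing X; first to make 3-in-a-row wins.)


Treblecross: place X on empty cells; 3-in-a-row wins.
Playing within two cells of an existing X lets the opponent win at once, so sensible play treats the cells i-2..i+2 around each X as dead. The player left with no safe cell loses, so this is a normal-play take-away game on strips of safe cells.
Placing X at cell i (0-indexed) of a strip of k safe cells leaves independent strips of sizes max(0, i-2) and max(0, k-i-3). Hence G(k) = mex{ G(max(0,i-2)) XOR G(max(0,k-i-3)) : 0 <= i < k }, with G(0) = 0.
G(1): splits (0,0):0^0=0 -> mex({0}) = 1
G(2): splits (0,0):0^0=0 -> mex({0}) = 1
G(3): splits (0,0):0^0=0 -> mex({0}) = 1
G(4): splits (0,1):0^1=1 (0,0):0^0=0 -> mex({0, 1}) = 2
G(5): splits (0,2):0^1=1 (0,1):0^1=1 (0,0):0^0=0 -> mex({0, 1}) = 2
G(6) = mex({1}) = 0
G(7) = mex({0, 1, 2}) = 3
G(8) = mex({0, 1, 2}) = 3
G(9) = mex({0, 2}) = 1
G(10) = mex({0, 2, 3}) = 1
G(11) = mex({0, 3}) = 1
G(12) = mex({1, 3}) = 0
G(13) = mex({0, 1, 2, 3}) = 4
G(14) = mex({0, 1, 2}) = 3
G(15) = mex({0, 1, 2}) = 3
G(16) = mex({0, 1, 2, 4}) = 3
Therefore G(16) = 3.

3


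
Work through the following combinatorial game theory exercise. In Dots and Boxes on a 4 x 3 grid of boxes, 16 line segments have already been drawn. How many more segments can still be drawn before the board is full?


Grid: 4 x 3 boxes, i.e. 5 rows and 4 columns of dots.
Horizontal edges: (rows + 1) * cols = 5 * 3 = 15
Vertical edges: rows * (cols + 1) = 4 * 4 = 16
Total edges: 15 + 16 = 31
Edges drawn: 16
Remaining: 31 - 16 = 15

15


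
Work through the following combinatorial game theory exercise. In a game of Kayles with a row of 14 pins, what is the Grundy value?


Kayles: a move removes 1 or 2 adjacent pins from a contiguous row.
Removing pins from a row of k leaves two independent rows (a, b) with a + b = k - 1 (one pin) or a + b = k - 2 (two pins); an end removal gives a = 0.
By Sprague-Grundy, G(k) = mex{ G(a) XOR G(b) } over all these splits. G(0) = 0.
G(1): splits (0,0):0^0=0 -> mex({0}) = 1
G(2): splits (0,1):0^1=1 (0,0):0^0=0 -> mex({0, 1}) = 2
G(3): splits (0,2):0^2=2 (1,1):1^1=0 (0,1):0^1=1 -> mex({0, 1, 2}) = 3
G(4): splits (0,3):0^3=3 (1,2):1^2=3 (0,2):0^2=2 (1,1):1^1=0 -> mex({0, 2, 3}) = 1
G(5): splits (0,4):0^1=1 (1,3):1^3=2 (2,2):2^2=0 (0,3):0^3=3 (1,2):1^2=3 -> mex({0, 1, 2, 3}) = 4
G(6) = mex({0, 1, 2, 4}) = 3
G(7) = mex({0, 1, 3, 4, 5}) = 2
G(8) = mex({0, 2, 3, 5, 6}) = 1
G(9) = mex({0, 1, 2, 3, 6, 7}) = 4
G(10) = mex({0, 1, 3, 4, 5, 7}) = 2
G(11) = mex({0, 1, 2, 3, 4, 5}) = 6
G(12) = mex({0, 1, 2, 3, 5, 6, 7}) = 4
G(13) = mex({0, 2, 3, 4, 6, 7}) = 1
G(14) = mex({0, 1, 4, 5, 6, 7}) = 2
Therefore G(14) = 2.

2


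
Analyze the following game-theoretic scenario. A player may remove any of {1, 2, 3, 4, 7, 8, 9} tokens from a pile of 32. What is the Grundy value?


The subtraction set is S = {1, 2, 3, 4, 7, 8, 9}.
G(k) = mex{ G(k - s) : s in S, s <= k }. We compute iteratively: G(0) = 0.
G(1) = mex({0}) = 1
G(2) = mex({0, 1}) = 2
G(3) = mex({0, 1, 2}) = 3
G(4) = mex({0, 1, 2, 3}) = 4
G(5) = mex({1, 2, 3, 4}) = 0
G(6) = mex({0, 2, 3, 4}) = 1
G(7) = mex({0, 1, 3, 4}) = 2
G(8) = mex({0, 1, 2, 4}) = 3
G(9) = mex({0, 1, 2, 3}) = 4
G(10) = mex({1, 2, 3, 4}) = 0
G(11) = mex({0, 2, 3, 4}) = 1
G(12) = mex({0, 1, 3, 4}) = 2
G(13) = mex({0, 1, 2, 4}) = 3
Observe that G(5)..G(13) = 0, 1, 2, 3, 4, 0, 1, 2, 3 repeats G(0)..G(8) = 0, 1, 2, 3, 4, 0, 1, 2, 3.
For k >= max(S) = 9, G(k) is determined by the previous 9 values G(k-9)..G(k-1); a window of 9 consecutive values has recurred shifted by 5, so by induction G(k + 5) = G(k) for all k >= 0: the sequence is periodic from the start with period 5.
One period: G(0..4) = 0, 1, 2, 3, 4.
32 mod 5 = 2, so G(32) = G(2) = 2.

2


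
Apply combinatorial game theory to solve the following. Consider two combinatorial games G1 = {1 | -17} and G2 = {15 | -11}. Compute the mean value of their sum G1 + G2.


G1 = {1 | -17}, G2 = {15 | -11}
Each is a switch {a | b} with numbers a > b; its mean value is (a + b)/2, and mean value is additive over game sums: m(G1 + G2) = m(G1) + m(G2).
Mean of G1 = (1 + (-17))/2 = -16/2 = -8
Mean of G2 = (15 + (-11))/2 = 4/2 = 2
Mean of G1 + G2 = -8 + 2 = -6

-6


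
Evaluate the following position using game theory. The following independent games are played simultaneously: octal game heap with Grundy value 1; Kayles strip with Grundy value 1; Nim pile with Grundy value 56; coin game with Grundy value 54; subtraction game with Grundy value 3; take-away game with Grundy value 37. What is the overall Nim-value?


By the Sprague-Grundy theorem, the Grundy value of a sum of games is the XOR of individual Grundy values.
octal game heap: Grundy value = 1. Running XOR: 0 XOR 1 = 1
Kayles strip: Grundy value = 1. Running XOR: 1 XOR 1 = 0
Nim pile: Grundy value = 56. Running XOR: 0 XOR 56 = 56
coin game: Grundy value = 54. Running XOR: 56 XOR 54 = 14
subtraction game: Grundy value = 3. Running XOR: 14 XOR 3 = 13
take-away game: Grundy value = 37. Running XOR: 13 XOR 37 = 40
The combined Grundy value is 40.

40


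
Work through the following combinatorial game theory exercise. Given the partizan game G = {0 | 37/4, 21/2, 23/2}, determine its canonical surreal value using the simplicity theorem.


Left options: {0}, max = 0
Right options: {37/4, 21/2, 23/2}, min = 37/4
All options are numbers and max(Left) < min(Right), so by the simplicity theorem the value is the simplest (earliest-born) number strictly between 0 and 37/4.
Integers 1 through 9 all lie strictly between 0 and 37/4.
Among integers, the simplest (lowest birthday = smallest |n|; 0 is born on day 0, +-n on day n) is 1.
No non-integer in the interval can be simpler: if x is a non-integer in the interval, then floor(x) or ceil(x) also lies in the interval (the interval contains an integer), and both are proper prefixes of x's sign expansion, i.e. born earlier. So the game value is 1.
Game value = 1

1


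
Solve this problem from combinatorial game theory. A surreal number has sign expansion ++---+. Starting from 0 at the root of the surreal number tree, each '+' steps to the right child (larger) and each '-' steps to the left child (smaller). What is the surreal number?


Sign expansion: ++---+
Rule: track bounds (lo, hi), initially (-inf, +inf). On '+', the current value becomes lo and we move to the simplest number in (value, hi): value + 1 if hi = +inf, otherwise the midpoint (value + hi)/2. On '-', the current value becomes hi and we move to value - 1 if lo = -inf, otherwise the midpoint (lo + value)/2.
Start at 0.
Step 1: sign = +, move right. Bounds: (0, +inf). Value = 1
Step 2: sign = +, move right. Bounds: (1, +inf). Value = 2
Step 3: sign = -, move left. Bounds: (1, 2). Value = 3/2
Step 4: sign = -, move left. Bounds: (1, 3/2). Value = 5/4
Step 5: sign = -, move left. Bounds: (1, 5/4). Value = 9/8
Step 6: sign = +, move right. Bounds: (9/8, 5/4). Value = 19/16
The surreal number with sign expansion ++---+ is 19/16.

19/16


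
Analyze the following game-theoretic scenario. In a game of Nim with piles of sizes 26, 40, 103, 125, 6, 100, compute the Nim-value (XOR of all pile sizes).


We need the XOR (exclusive or) of all pile sizes.
After XOR-ing pile 1 (size 26): 0 XOR 26 = 26
After XOR-ing pile 2 (size 40): 26 XOR 40 = 50
After XOR-ing pile 3 (size 103): 50 XOR 103 = 85
After XOR-ing pile 4 (size 125): 85 XOR 125 = 40
After XOR-ing pile 5 (size 6): 40 XOR 6 = 46
After XOR-ing pile 6 (size 100): 46 XOR 100 = 74
The Nim-value of this position is 74.

74


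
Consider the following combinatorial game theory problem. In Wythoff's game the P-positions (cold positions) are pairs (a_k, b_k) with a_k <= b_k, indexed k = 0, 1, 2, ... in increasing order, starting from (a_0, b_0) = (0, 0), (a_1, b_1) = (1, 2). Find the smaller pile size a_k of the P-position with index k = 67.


By Wythoff's theorem, a_k = floor(k * phi) and b_k = floor(k * phi^2) = a_k + k, where phi = (1 + sqrt(5))/2 is the golden ratio.
phi = (1 + sqrt(5))/2 = 1.618034
k = 67
k * phi = 67 * 1.618034 = 108.408277
a_67 = floor(k * phi) = 108

108
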